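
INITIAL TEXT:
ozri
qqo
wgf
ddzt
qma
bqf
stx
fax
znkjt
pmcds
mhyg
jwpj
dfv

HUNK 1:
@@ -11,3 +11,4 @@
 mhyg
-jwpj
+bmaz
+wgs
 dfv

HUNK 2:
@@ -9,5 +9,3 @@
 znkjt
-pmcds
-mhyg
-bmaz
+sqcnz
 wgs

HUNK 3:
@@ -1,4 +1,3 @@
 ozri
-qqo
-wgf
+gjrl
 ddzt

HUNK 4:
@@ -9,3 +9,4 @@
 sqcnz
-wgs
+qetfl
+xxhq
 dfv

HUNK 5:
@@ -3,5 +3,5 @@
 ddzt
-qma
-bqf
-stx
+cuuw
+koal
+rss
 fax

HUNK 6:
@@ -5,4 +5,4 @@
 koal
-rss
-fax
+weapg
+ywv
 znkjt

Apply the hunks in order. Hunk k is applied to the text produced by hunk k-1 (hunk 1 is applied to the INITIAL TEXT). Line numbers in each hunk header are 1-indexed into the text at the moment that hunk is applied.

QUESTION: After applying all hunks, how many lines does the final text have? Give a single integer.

Hunk 1: at line 11 remove [jwpj] add [bmaz,wgs] -> 14 lines: ozri qqo wgf ddzt qma bqf stx fax znkjt pmcds mhyg bmaz wgs dfv
Hunk 2: at line 9 remove [pmcds,mhyg,bmaz] add [sqcnz] -> 12 lines: ozri qqo wgf ddzt qma bqf stx fax znkjt sqcnz wgs dfv
Hunk 3: at line 1 remove [qqo,wgf] add [gjrl] -> 11 lines: ozri gjrl ddzt qma bqf stx fax znkjt sqcnz wgs dfv
Hunk 4: at line 9 remove [wgs] add [qetfl,xxhq] -> 12 lines: ozri gjrl ddzt qma bqf stx fax znkjt sqcnz qetfl xxhq dfv
Hunk 5: at line 3 remove [qma,bqf,stx] add [cuuw,koal,rss] -> 12 lines: ozri gjrl ddzt cuuw koal rss fax znkjt sqcnz qetfl xxhq dfv
Hunk 6: at line 5 remove [rss,fax] add [weapg,ywv] -> 12 lines: ozri gjrl ddzt cuuw koal weapg ywv znkjt sqcnz qetfl xxhq dfv
Final line count: 12

Answer: 12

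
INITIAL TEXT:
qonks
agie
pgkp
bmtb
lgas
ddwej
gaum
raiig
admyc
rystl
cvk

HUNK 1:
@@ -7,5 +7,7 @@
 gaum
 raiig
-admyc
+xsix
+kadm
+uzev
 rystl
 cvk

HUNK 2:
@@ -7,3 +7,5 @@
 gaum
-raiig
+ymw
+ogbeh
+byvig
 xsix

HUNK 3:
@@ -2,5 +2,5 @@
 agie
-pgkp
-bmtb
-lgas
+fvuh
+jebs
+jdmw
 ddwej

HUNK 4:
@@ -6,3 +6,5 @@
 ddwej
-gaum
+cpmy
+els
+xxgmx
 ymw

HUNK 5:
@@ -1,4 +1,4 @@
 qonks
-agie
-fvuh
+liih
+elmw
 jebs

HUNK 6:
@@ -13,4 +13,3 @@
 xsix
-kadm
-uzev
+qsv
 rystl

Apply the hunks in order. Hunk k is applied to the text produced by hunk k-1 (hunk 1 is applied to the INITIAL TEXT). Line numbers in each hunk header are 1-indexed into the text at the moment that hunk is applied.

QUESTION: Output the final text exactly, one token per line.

Answer: qonks
liih
elmw
jebs
jdmw
ddwej
cpmy
els
xxgmx
ymw
ogbeh
byvig
xsix
qsv
rystl
cvk

Derivation:
Hunk 1: at line 7 remove [admyc] add [xsix,kadm,uzev] -> 13 lines: qonks agie pgkp bmtb lgas ddwej gaum raiig xsix kadm uzev rystl cvk
Hunk 2: at line 7 remove [raiig] add [ymw,ogbeh,byvig] -> 15 lines: qonks agie pgkp bmtb lgas ddwej gaum ymw ogbeh byvig xsix kadm uzev rystl cvk
Hunk 3: at line 2 remove [pgkp,bmtb,lgas] add [fvuh,jebs,jdmw] -> 15 lines: qonks agie fvuh jebs jdmw ddwej gaum ymw ogbeh byvig xsix kadm uzev rystl cvk
Hunk 4: at line 6 remove [gaum] add [cpmy,els,xxgmx] -> 17 lines: qonks agie fvuh jebs jdmw ddwej cpmy els xxgmx ymw ogbeh byvig xsix kadm uzev rystl cvk
Hunk 5: at line 1 remove [agie,fvuh] add [liih,elmw] -> 17 lines: qonks liih elmw jebs jdmw ddwej cpmy els xxgmx ymw ogbeh byvig xsix kadm uzev rystl cvk
Hunk 6: at line 13 remove [kadm,uzev] add [qsv] -> 16 lines: qonks liih elmw jebs jdmw ddwej cpmy els xxgmx ymw ogbeh byvig xsix qsv rystl cvk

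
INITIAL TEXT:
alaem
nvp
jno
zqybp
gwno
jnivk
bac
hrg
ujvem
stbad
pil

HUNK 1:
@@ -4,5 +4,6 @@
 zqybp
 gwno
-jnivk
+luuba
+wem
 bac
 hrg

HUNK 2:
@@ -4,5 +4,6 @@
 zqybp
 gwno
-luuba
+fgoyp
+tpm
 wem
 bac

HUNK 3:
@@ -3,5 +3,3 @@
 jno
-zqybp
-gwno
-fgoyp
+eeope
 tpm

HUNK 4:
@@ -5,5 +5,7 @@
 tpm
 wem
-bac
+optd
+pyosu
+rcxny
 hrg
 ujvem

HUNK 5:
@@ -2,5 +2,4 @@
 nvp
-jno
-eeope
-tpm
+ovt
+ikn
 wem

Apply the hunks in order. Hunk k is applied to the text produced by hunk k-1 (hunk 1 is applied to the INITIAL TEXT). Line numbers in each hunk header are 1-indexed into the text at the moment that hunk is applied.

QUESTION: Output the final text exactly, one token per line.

Hunk 1: at line 4 remove [jnivk] add [luuba,wem] -> 12 lines: alaem nvp jno zqybp gwno luuba wem bac hrg ujvem stbad pil
Hunk 2: at line 4 remove [luuba] add [fgoyp,tpm] -> 13 lines: alaem nvp jno zqybp gwno fgoyp tpm wem bac hrg ujvem stbad pil
Hunk 3: at line 3 remove [zqybp,gwno,fgoyp] add [eeope] -> 11 lines: alaem nvp jno eeope tpm wem bac hrg ujvem stbad pil
Hunk 4: at line 5 remove [bac] add [optd,pyosu,rcxny] -> 13 lines: alaem nvp jno eeope tpm wem optd pyosu rcxny hrg ujvem stbad pil
Hunk 5: at line 2 remove [jno,eeope,tpm] add [ovt,ikn] -> 12 lines: alaem nvp ovt ikn wem optd pyosu rcxny hrg ujvem stbad pil

Answer: alaem
nvp
ovt
ikn
wem
optd
pyosu
rcxny
hrg
ujvem
stbad
pil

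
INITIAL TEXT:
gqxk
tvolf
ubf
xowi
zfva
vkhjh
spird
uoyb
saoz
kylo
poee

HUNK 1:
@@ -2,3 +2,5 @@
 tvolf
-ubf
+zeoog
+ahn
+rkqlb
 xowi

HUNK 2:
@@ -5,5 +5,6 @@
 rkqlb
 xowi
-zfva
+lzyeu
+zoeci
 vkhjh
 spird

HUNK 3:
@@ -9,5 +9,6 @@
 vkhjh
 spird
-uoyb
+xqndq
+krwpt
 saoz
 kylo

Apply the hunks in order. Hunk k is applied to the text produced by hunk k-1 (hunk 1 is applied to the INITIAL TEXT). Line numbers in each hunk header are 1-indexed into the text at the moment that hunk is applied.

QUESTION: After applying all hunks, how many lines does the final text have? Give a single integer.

Hunk 1: at line 2 remove [ubf] add [zeoog,ahn,rkqlb] -> 13 lines: gqxk tvolf zeoog ahn rkqlb xowi zfva vkhjh spird uoyb saoz kylo poee
Hunk 2: at line 5 remove [zfva] add [lzyeu,zoeci] -> 14 lines: gqxk tvolf zeoog ahn rkqlb xowi lzyeu zoeci vkhjh spird uoyb saoz kylo poee
Hunk 3: at line 9 remove [uoyb] add [xqndq,krwpt] -> 15 lines: gqxk tvolf zeoog ahn rkqlb xowi lzyeu zoeci vkhjh spird xqndq krwpt saoz kylo poee
Final line count: 15

Answer: 15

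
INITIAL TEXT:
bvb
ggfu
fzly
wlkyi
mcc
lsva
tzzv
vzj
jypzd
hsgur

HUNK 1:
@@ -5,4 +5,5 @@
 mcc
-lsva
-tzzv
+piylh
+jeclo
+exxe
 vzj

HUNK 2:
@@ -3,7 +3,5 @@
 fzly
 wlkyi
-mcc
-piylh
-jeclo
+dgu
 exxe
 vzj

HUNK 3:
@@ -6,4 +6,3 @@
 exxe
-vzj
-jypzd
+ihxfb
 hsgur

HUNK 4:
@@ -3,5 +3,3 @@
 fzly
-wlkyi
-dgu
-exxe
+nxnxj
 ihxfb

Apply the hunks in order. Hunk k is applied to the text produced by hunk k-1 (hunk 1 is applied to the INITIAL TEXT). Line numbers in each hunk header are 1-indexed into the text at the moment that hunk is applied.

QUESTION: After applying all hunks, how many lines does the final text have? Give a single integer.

Answer: 6

Derivation:
Hunk 1: at line 5 remove [lsva,tzzv] add [piylh,jeclo,exxe] -> 11 lines: bvb ggfu fzly wlkyi mcc piylh jeclo exxe vzj jypzd hsgur
Hunk 2: at line 3 remove [mcc,piylh,jeclo] add [dgu] -> 9 lines: bvb ggfu fzly wlkyi dgu exxe vzj jypzd hsgur
Hunk 3: at line 6 remove [vzj,jypzd] add [ihxfb] -> 8 lines: bvb ggfu fzly wlkyi dgu exxe ihxfb hsgur
Hunk 4: at line 3 remove [wlkyi,dgu,exxe] add [nxnxj] -> 6 lines: bvb ggfu fzly nxnxj ihxfb hsgur
Final line count: 6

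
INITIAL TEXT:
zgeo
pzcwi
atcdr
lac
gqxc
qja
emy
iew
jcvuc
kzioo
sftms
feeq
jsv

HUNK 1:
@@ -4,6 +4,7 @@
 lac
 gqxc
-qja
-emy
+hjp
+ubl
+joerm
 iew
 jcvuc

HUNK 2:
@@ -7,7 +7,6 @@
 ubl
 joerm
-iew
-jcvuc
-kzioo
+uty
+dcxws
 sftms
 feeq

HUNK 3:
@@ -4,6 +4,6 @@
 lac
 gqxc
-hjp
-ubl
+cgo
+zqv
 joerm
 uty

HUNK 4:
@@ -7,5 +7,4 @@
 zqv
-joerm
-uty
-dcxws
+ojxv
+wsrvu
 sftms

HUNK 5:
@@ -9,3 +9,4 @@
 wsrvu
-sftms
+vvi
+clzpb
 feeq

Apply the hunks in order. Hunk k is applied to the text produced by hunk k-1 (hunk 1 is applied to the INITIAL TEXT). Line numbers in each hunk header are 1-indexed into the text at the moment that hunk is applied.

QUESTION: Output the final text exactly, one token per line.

Answer: zgeo
pzcwi
atcdr
lac
gqxc
cgo
zqv
ojxv
wsrvu
vvi
clzpb
feeq
jsv

Derivation:
Hunk 1: at line 4 remove [qja,emy] add [hjp,ubl,joerm] -> 14 lines: zgeo pzcwi atcdr lac gqxc hjp ubl joerm iew jcvuc kzioo sftms feeq jsv
Hunk 2: at line 7 remove [iew,jcvuc,kzioo] add [uty,dcxws] -> 13 lines: zgeo pzcwi atcdr lac gqxc hjp ubl joerm uty dcxws sftms feeq jsv
Hunk 3: at line 4 remove [hjp,ubl] add [cgo,zqv] -> 13 lines: zgeo pzcwi atcdr lac gqxc cgo zqv joerm uty dcxws sftms feeq jsv
Hunk 4: at line 7 remove [joerm,uty,dcxws] add [ojxv,wsrvu] -> 12 lines: zgeo pzcwi atcdr lac gqxc cgo zqv ojxv wsrvu sftms feeq jsv
Hunk 5: at line 9 remove [sftms] add [vvi,clzpb] -> 13 lines: zgeo pzcwi atcdr lac gqxc cgo zqv ojxv wsrvu vvi clzpb feeq jsv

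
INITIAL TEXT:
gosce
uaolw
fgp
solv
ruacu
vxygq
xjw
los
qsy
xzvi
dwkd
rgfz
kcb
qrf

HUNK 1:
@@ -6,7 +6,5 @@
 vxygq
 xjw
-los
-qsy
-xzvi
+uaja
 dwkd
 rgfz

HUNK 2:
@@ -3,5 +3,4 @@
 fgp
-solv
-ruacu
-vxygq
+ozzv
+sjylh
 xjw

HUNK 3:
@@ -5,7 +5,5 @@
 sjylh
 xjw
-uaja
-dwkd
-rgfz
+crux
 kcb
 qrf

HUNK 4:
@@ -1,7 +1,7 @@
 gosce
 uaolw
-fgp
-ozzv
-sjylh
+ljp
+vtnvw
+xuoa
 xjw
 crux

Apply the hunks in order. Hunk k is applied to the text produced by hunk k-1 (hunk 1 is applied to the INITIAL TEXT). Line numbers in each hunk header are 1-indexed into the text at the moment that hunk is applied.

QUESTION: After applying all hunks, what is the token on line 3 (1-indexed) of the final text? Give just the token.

Hunk 1: at line 6 remove [los,qsy,xzvi] add [uaja] -> 12 lines: gosce uaolw fgp solv ruacu vxygq xjw uaja dwkd rgfz kcb qrf
Hunk 2: at line 3 remove [solv,ruacu,vxygq] add [ozzv,sjylh] -> 11 lines: gosce uaolw fgp ozzv sjylh xjw uaja dwkd rgfz kcb qrf
Hunk 3: at line 5 remove [uaja,dwkd,rgfz] add [crux] -> 9 lines: gosce uaolw fgp ozzv sjylh xjw crux kcb qrf
Hunk 4: at line 1 remove [fgp,ozzv,sjylh] add [ljp,vtnvw,xuoa] -> 9 lines: gosce uaolw ljp vtnvw xuoa xjw crux kcb qrf
Final line 3: ljp

Answer: ljp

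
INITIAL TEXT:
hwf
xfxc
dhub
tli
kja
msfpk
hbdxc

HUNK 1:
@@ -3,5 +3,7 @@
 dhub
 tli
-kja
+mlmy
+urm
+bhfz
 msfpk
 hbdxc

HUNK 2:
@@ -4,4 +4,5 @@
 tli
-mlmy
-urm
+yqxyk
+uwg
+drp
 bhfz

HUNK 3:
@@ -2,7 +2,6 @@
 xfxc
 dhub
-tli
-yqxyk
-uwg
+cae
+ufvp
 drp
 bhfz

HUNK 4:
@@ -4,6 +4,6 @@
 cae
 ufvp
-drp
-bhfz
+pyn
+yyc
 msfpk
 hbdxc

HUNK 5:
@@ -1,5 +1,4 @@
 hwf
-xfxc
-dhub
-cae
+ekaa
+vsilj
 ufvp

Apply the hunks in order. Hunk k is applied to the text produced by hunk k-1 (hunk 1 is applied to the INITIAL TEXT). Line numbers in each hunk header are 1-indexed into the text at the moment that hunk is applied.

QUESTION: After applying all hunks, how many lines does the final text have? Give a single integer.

Hunk 1: at line 3 remove [kja] add [mlmy,urm,bhfz] -> 9 lines: hwf xfxc dhub tli mlmy urm bhfz msfpk hbdxc
Hunk 2: at line 4 remove [mlmy,urm] add [yqxyk,uwg,drp] -> 10 lines: hwf xfxc dhub tli yqxyk uwg drp bhfz msfpk hbdxc
Hunk 3: at line 2 remove [tli,yqxyk,uwg] add [cae,ufvp] -> 9 lines: hwf xfxc dhub cae ufvp drp bhfz msfpk hbdxc
Hunk 4: at line 4 remove [drp,bhfz] add [pyn,yyc] -> 9 lines: hwf xfxc dhub cae ufvp pyn yyc msfpk hbdxc
Hunk 5: at line 1 remove [xfxc,dhub,cae] add [ekaa,vsilj] -> 8 lines: hwf ekaa vsilj ufvp pyn yyc msfpk hbdxc
Final line count: 8

Answer: 8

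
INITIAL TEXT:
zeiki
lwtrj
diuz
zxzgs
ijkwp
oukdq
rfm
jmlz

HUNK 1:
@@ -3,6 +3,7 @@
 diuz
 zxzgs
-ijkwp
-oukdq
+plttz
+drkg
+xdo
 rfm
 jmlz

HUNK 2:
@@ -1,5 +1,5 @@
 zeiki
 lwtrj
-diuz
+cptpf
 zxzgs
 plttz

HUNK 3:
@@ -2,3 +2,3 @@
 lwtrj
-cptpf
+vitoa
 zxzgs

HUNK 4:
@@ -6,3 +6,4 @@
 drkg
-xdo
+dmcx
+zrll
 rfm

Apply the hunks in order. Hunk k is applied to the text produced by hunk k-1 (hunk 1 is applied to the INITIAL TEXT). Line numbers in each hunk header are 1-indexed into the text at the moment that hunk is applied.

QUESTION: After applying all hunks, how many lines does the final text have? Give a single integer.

Hunk 1: at line 3 remove [ijkwp,oukdq] add [plttz,drkg,xdo] -> 9 lines: zeiki lwtrj diuz zxzgs plttz drkg xdo rfm jmlz
Hunk 2: at line 1 remove [diuz] add [cptpf] -> 9 lines: zeiki lwtrj cptpf zxzgs plttz drkg xdo rfm jmlz
Hunk 3: at line 2 remove [cptpf] add [vitoa] -> 9 lines: zeiki lwtrj vitoa zxzgs plttz drkg xdo rfm jmlz
Hunk 4: at line 6 remove [xdo] add [dmcx,zrll] -> 10 lines: zeiki lwtrj vitoa zxzgs plttz drkg dmcx zrll rfm jmlz
Final line count: 10

Answer: 10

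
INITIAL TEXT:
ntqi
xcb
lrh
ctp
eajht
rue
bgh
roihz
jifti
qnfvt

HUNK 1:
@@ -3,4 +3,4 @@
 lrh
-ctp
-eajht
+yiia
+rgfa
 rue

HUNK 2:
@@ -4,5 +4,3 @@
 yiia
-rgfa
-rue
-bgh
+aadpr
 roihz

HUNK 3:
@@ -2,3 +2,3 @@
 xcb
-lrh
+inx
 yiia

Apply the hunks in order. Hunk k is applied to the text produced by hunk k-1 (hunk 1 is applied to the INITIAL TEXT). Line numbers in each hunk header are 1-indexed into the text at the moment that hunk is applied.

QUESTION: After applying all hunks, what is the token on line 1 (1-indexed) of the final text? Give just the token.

Hunk 1: at line 3 remove [ctp,eajht] add [yiia,rgfa] -> 10 lines: ntqi xcb lrh yiia rgfa rue bgh roihz jifti qnfvt
Hunk 2: at line 4 remove [rgfa,rue,bgh] add [aadpr] -> 8 lines: ntqi xcb lrh yiia aadpr roihz jifti qnfvt
Hunk 3: at line 2 remove [lrh] add [inx] -> 8 lines: ntqi xcb inx yiia aadpr roihz jifti qnfvt
Final line 1: ntqi

Answer: ntqi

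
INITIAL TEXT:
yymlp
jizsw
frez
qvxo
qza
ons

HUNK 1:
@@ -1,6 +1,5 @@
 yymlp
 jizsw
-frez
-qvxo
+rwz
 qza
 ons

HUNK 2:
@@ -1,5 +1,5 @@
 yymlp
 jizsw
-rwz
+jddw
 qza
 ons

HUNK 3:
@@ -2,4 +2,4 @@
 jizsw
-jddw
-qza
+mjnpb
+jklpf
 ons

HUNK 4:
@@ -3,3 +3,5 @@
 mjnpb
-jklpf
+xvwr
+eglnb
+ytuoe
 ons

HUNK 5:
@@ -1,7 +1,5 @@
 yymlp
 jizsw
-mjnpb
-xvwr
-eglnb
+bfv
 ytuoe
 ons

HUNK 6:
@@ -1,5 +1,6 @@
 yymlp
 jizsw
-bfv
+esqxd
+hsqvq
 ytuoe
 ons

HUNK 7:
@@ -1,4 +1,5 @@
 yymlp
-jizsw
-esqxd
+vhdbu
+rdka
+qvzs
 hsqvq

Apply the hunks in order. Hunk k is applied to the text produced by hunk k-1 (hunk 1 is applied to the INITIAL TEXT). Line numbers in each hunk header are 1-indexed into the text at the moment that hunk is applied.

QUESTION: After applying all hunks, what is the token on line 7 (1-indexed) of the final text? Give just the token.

Answer: ons

Derivation:
Hunk 1: at line 1 remove [frez,qvxo] add [rwz] -> 5 lines: yymlp jizsw rwz qza ons
Hunk 2: at line 1 remove [rwz] add [jddw] -> 5 lines: yymlp jizsw jddw qza ons
Hunk 3: at line 2 remove [jddw,qza] add [mjnpb,jklpf] -> 5 lines: yymlp jizsw mjnpb jklpf ons
Hunk 4: at line 3 remove [jklpf] add [xvwr,eglnb,ytuoe] -> 7 lines: yymlp jizsw mjnpb xvwr eglnb ytuoe ons
Hunk 5: at line 1 remove [mjnpb,xvwr,eglnb] add [bfv] -> 5 lines: yymlp jizsw bfv ytuoe ons
Hunk 6: at line 1 remove [bfv] add [esqxd,hsqvq] -> 6 lines: yymlp jizsw esqxd hsqvq ytuoe ons
Hunk 7: at line 1 remove [jizsw,esqxd] add [vhdbu,rdka,qvzs] -> 7 lines: yymlp vhdbu rdka qvzs hsqvq ytuoe ons
Final line 7: ons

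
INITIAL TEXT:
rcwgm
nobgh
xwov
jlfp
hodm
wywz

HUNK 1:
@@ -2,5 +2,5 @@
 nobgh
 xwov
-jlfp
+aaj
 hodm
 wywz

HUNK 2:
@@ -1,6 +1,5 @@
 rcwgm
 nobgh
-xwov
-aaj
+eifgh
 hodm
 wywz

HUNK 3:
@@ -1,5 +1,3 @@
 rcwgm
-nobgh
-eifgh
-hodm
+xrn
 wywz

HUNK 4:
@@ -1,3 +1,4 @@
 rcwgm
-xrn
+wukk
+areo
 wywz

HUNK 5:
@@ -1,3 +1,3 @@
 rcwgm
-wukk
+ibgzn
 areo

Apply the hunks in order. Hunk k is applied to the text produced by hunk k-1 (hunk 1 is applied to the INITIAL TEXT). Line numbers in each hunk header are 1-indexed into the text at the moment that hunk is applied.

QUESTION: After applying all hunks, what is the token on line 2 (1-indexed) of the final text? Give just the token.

Hunk 1: at line 2 remove [jlfp] add [aaj] -> 6 lines: rcwgm nobgh xwov aaj hodm wywz
Hunk 2: at line 1 remove [xwov,aaj] add [eifgh] -> 5 lines: rcwgm nobgh eifgh hodm wywz
Hunk 3: at line 1 remove [nobgh,eifgh,hodm] add [xrn] -> 3 lines: rcwgm xrn wywz
Hunk 4: at line 1 remove [xrn] add [wukk,areo] -> 4 lines: rcwgm wukk areo wywz
Hunk 5: at line 1 remove [wukk] add [ibgzn] -> 4 lines: rcwgm ibgzn areo wywz
Final line 2: ibgzn

Answer: ibgzn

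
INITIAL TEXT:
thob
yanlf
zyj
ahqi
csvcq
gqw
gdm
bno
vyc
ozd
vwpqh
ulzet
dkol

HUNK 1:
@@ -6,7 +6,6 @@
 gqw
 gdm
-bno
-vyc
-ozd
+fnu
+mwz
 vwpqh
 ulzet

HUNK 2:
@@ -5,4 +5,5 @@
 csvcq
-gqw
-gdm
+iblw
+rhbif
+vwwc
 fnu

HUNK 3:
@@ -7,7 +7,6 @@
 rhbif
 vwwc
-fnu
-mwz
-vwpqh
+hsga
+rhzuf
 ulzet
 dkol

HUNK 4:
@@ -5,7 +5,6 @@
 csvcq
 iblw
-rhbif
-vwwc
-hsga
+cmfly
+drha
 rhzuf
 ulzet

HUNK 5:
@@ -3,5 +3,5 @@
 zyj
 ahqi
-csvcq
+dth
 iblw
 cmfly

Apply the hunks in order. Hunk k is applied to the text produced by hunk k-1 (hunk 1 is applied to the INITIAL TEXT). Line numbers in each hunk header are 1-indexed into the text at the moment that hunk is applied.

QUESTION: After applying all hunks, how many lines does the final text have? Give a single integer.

Answer: 11

Derivation:
Hunk 1: at line 6 remove [bno,vyc,ozd] add [fnu,mwz] -> 12 lines: thob yanlf zyj ahqi csvcq gqw gdm fnu mwz vwpqh ulzet dkol
Hunk 2: at line 5 remove [gqw,gdm] add [iblw,rhbif,vwwc] -> 13 lines: thob yanlf zyj ahqi csvcq iblw rhbif vwwc fnu mwz vwpqh ulzet dkol
Hunk 3: at line 7 remove [fnu,mwz,vwpqh] add [hsga,rhzuf] -> 12 lines: thob yanlf zyj ahqi csvcq iblw rhbif vwwc hsga rhzuf ulzet dkol
Hunk 4: at line 5 remove [rhbif,vwwc,hsga] add [cmfly,drha] -> 11 lines: thob yanlf zyj ahqi csvcq iblw cmfly drha rhzuf ulzet dkol
Hunk 5: at line 3 remove [csvcq] add [dth] -> 11 lines: thob yanlf zyj ahqi dth iblw cmfly drha rhzuf ulzet dkol
Final line count: 11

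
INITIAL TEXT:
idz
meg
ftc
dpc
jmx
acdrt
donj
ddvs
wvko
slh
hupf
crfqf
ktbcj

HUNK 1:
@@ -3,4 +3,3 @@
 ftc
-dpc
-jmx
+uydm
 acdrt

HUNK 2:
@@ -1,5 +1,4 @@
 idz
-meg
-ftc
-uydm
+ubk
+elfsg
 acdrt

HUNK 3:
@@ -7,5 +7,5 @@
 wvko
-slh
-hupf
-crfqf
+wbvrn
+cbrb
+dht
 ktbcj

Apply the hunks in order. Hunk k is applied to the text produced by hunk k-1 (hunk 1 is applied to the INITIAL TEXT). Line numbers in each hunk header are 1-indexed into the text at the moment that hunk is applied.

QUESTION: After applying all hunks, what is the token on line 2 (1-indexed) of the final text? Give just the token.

Answer: ubk

Derivation:
Hunk 1: at line 3 remove [dpc,jmx] add [uydm] -> 12 lines: idz meg ftc uydm acdrt donj ddvs wvko slh hupf crfqf ktbcj
Hunk 2: at line 1 remove [meg,ftc,uydm] add [ubk,elfsg] -> 11 lines: idz ubk elfsg acdrt donj ddvs wvko slh hupf crfqf ktbcj
Hunk 3: at line 7 remove [slh,hupf,crfqf] add [wbvrn,cbrb,dht] -> 11 lines: idz ubk elfsg acdrt donj ddvs wvko wbvrn cbrb dht ktbcj
Final line 2: ubk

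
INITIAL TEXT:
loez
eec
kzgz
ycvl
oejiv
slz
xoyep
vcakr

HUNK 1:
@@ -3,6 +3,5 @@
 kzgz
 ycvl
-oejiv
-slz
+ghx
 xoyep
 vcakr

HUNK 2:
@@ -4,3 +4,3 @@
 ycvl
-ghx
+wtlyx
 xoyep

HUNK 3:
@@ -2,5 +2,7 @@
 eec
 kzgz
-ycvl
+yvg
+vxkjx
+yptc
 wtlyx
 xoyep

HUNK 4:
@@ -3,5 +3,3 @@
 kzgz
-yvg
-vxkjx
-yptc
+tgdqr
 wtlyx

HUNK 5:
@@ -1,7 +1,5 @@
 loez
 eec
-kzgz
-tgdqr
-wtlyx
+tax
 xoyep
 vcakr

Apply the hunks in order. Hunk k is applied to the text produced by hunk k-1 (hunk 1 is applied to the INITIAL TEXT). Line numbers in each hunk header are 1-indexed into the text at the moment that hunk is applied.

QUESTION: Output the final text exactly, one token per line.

Hunk 1: at line 3 remove [oejiv,slz] add [ghx] -> 7 lines: loez eec kzgz ycvl ghx xoyep vcakr
Hunk 2: at line 4 remove [ghx] add [wtlyx] -> 7 lines: loez eec kzgz ycvl wtlyx xoyep vcakr
Hunk 3: at line 2 remove [ycvl] add [yvg,vxkjx,yptc] -> 9 lines: loez eec kzgz yvg vxkjx yptc wtlyx xoyep vcakr
Hunk 4: at line 3 remove [yvg,vxkjx,yptc] add [tgdqr] -> 7 lines: loez eec kzgz tgdqr wtlyx xoyep vcakr
Hunk 5: at line 1 remove [kzgz,tgdqr,wtlyx] add [tax] -> 5 lines: loez eec tax xoyep vcakr

Answer: loez
eec
tax
xoyep
vcakr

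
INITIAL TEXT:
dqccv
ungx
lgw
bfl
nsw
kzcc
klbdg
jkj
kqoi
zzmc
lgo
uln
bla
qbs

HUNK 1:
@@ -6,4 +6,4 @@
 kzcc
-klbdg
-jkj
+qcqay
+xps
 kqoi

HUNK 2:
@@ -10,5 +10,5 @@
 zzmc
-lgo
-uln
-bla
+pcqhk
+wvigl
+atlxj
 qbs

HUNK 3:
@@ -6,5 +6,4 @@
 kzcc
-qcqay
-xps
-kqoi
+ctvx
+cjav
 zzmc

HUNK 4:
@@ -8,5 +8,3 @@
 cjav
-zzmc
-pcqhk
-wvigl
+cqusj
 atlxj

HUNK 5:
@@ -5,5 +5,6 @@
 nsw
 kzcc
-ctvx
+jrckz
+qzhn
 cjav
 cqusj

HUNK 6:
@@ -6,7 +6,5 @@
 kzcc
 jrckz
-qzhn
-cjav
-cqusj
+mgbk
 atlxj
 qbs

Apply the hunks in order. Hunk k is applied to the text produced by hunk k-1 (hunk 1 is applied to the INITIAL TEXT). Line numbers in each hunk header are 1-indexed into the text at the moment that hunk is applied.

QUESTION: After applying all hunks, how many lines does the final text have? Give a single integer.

Answer: 10

Derivation:
Hunk 1: at line 6 remove [klbdg,jkj] add [qcqay,xps] -> 14 lines: dqccv ungx lgw bfl nsw kzcc qcqay xps kqoi zzmc lgo uln bla qbs
Hunk 2: at line 10 remove [lgo,uln,bla] add [pcqhk,wvigl,atlxj] -> 14 lines: dqccv ungx lgw bfl nsw kzcc qcqay xps kqoi zzmc pcqhk wvigl atlxj qbs
Hunk 3: at line 6 remove [qcqay,xps,kqoi] add [ctvx,cjav] -> 13 lines: dqccv ungx lgw bfl nsw kzcc ctvx cjav zzmc pcqhk wvigl atlxj qbs
Hunk 4: at line 8 remove [zzmc,pcqhk,wvigl] add [cqusj] -> 11 lines: dqccv ungx lgw bfl nsw kzcc ctvx cjav cqusj atlxj qbs
Hunk 5: at line 5 remove [ctvx] add [jrckz,qzhn] -> 12 lines: dqccv ungx lgw bfl nsw kzcc jrckz qzhn cjav cqusj atlxj qbs
Hunk 6: at line 6 remove [qzhn,cjav,cqusj] add [mgbk] -> 10 lines: dqccv ungx lgw bfl nsw kzcc jrckz mgbk atlxj qbs
Final line count: 10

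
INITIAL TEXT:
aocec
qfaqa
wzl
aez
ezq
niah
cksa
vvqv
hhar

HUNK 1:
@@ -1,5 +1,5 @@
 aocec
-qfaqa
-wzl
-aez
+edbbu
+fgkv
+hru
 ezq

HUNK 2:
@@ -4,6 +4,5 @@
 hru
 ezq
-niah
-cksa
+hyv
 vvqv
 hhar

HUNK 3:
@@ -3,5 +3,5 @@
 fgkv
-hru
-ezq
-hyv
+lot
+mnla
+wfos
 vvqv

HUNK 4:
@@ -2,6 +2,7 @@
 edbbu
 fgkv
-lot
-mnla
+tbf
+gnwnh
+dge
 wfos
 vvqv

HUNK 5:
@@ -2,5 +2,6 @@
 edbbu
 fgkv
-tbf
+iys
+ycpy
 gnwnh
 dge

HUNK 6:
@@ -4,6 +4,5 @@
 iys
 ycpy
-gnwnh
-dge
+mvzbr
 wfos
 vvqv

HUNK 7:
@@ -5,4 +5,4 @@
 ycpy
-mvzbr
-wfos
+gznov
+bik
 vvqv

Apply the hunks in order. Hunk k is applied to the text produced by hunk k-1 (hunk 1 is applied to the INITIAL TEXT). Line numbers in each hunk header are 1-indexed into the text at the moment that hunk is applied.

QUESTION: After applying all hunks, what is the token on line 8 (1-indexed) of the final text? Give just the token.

Hunk 1: at line 1 remove [qfaqa,wzl,aez] add [edbbu,fgkv,hru] -> 9 lines: aocec edbbu fgkv hru ezq niah cksa vvqv hhar
Hunk 2: at line 4 remove [niah,cksa] add [hyv] -> 8 lines: aocec edbbu fgkv hru ezq hyv vvqv hhar
Hunk 3: at line 3 remove [hru,ezq,hyv] add [lot,mnla,wfos] -> 8 lines: aocec edbbu fgkv lot mnla wfos vvqv hhar
Hunk 4: at line 2 remove [lot,mnla] add [tbf,gnwnh,dge] -> 9 lines: aocec edbbu fgkv tbf gnwnh dge wfos vvqv hhar
Hunk 5: at line 2 remove [tbf] add [iys,ycpy] -> 10 lines: aocec edbbu fgkv iys ycpy gnwnh dge wfos vvqv hhar
Hunk 6: at line 4 remove [gnwnh,dge] add [mvzbr] -> 9 lines: aocec edbbu fgkv iys ycpy mvzbr wfos vvqv hhar
Hunk 7: at line 5 remove [mvzbr,wfos] add [gznov,bik] -> 9 lines: aocec edbbu fgkv iys ycpy gznov bik vvqv hhar
Final line 8: vvqv

Answer: vvqv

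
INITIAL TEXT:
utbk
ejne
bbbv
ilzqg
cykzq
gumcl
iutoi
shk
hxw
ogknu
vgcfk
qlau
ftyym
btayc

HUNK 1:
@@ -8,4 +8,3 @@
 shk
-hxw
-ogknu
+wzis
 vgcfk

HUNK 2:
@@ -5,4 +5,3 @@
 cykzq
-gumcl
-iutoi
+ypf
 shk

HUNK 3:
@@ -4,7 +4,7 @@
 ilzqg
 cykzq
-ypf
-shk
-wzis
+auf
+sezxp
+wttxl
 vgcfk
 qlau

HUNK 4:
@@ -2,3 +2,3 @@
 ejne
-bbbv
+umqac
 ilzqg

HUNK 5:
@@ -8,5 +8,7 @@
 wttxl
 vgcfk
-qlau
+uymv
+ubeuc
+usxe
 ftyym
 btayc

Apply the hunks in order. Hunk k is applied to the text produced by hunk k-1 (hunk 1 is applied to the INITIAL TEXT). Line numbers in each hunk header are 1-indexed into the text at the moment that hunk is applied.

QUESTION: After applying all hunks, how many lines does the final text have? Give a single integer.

Answer: 14

Derivation:
Hunk 1: at line 8 remove [hxw,ogknu] add [wzis] -> 13 lines: utbk ejne bbbv ilzqg cykzq gumcl iutoi shk wzis vgcfk qlau ftyym btayc
Hunk 2: at line 5 remove [gumcl,iutoi] add [ypf] -> 12 lines: utbk ejne bbbv ilzqg cykzq ypf shk wzis vgcfk qlau ftyym btayc
Hunk 3: at line 4 remove [ypf,shk,wzis] add [auf,sezxp,wttxl] -> 12 lines: utbk ejne bbbv ilzqg cykzq auf sezxp wttxl vgcfk qlau ftyym btayc
Hunk 4: at line 2 remove [bbbv] add [umqac] -> 12 lines: utbk ejne umqac ilzqg cykzq auf sezxp wttxl vgcfk qlau ftyym btayc
Hunk 5: at line 8 remove [qlau] add [uymv,ubeuc,usxe] -> 14 lines: utbk ejne umqac ilzqg cykzq auf sezxp wttxl vgcfk uymv ubeuc usxe ftyym btayc
Final line count: 14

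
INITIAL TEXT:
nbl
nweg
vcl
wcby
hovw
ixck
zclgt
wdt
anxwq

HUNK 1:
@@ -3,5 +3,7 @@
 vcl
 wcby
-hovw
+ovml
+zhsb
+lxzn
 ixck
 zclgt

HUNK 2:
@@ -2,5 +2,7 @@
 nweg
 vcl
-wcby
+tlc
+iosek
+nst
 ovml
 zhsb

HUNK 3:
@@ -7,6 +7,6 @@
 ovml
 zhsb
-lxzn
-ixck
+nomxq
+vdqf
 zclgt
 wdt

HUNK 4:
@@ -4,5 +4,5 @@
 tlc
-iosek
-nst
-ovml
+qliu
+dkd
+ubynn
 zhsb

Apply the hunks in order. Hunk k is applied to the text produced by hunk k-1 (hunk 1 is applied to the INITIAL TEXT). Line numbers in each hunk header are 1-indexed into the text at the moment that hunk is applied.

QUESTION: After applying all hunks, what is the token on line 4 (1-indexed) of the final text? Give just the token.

Hunk 1: at line 3 remove [hovw] add [ovml,zhsb,lxzn] -> 11 lines: nbl nweg vcl wcby ovml zhsb lxzn ixck zclgt wdt anxwq
Hunk 2: at line 2 remove [wcby] add [tlc,iosek,nst] -> 13 lines: nbl nweg vcl tlc iosek nst ovml zhsb lxzn ixck zclgt wdt anxwq
Hunk 3: at line 7 remove [lxzn,ixck] add [nomxq,vdqf] -> 13 lines: nbl nweg vcl tlc iosek nst ovml zhsb nomxq vdqf zclgt wdt anxwq
Hunk 4: at line 4 remove [iosek,nst,ovml] add [qliu,dkd,ubynn] -> 13 lines: nbl nweg vcl tlc qliu dkd ubynn zhsb nomxq vdqf zclgt wdt anxwq
Final line 4: tlc

Answer: tlc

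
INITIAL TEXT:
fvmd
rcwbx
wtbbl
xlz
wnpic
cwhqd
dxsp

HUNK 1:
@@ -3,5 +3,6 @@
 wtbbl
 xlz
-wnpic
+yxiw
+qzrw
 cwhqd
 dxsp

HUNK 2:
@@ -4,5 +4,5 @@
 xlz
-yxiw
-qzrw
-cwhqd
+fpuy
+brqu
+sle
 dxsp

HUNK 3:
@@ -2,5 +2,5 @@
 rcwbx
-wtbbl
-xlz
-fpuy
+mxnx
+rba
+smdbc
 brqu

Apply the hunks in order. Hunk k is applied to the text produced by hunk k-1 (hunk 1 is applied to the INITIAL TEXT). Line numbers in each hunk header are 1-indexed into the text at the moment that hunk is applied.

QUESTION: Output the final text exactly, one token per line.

Answer: fvmd
rcwbx
mxnx
rba
smdbc
brqu
sle
dxsp

Derivation:
Hunk 1: at line 3 remove [wnpic] add [yxiw,qzrw] -> 8 lines: fvmd rcwbx wtbbl xlz yxiw qzrw cwhqd dxsp
Hunk 2: at line 4 remove [yxiw,qzrw,cwhqd] add [fpuy,brqu,sle] -> 8 lines: fvmd rcwbx wtbbl xlz fpuy brqu sle dxsp
Hunk 3: at line 2 remove [wtbbl,xlz,fpuy] add [mxnx,rba,smdbc] -> 8 lines: fvmd rcwbx mxnx rba smdbc brqu sle dxsp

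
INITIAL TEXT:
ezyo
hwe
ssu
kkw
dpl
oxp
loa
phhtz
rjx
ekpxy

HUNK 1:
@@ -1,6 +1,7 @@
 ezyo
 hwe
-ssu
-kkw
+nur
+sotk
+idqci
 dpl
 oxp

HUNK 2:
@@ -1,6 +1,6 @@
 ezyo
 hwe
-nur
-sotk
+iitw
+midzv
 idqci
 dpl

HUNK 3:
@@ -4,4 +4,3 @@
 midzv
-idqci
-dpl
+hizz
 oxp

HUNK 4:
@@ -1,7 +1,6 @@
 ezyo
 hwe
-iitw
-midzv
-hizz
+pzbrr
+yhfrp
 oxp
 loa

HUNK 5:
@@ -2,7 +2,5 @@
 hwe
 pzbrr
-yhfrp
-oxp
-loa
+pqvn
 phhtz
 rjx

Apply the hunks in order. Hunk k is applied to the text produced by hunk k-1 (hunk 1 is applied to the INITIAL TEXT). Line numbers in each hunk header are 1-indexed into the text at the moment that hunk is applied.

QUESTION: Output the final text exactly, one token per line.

Answer: ezyo
hwe
pzbrr
pqvn
phhtz
rjx
ekpxy

Derivation:
Hunk 1: at line 1 remove [ssu,kkw] add [nur,sotk,idqci] -> 11 lines: ezyo hwe nur sotk idqci dpl oxp loa phhtz rjx ekpxy
Hunk 2: at line 1 remove [nur,sotk] add [iitw,midzv] -> 11 lines: ezyo hwe iitw midzv idqci dpl oxp loa phhtz rjx ekpxy
Hunk 3: at line 4 remove [idqci,dpl] add [hizz] -> 10 lines: ezyo hwe iitw midzv hizz oxp loa phhtz rjx ekpxy
Hunk 4: at line 1 remove [iitw,midzv,hizz] add [pzbrr,yhfrp] -> 9 lines: ezyo hwe pzbrr yhfrp oxp loa phhtz rjx ekpxy
Hunk 5: at line 2 remove [yhfrp,oxp,loa] add [pqvn] -> 7 lines: ezyo hwe pzbrr pqvn phhtz rjx ekpxy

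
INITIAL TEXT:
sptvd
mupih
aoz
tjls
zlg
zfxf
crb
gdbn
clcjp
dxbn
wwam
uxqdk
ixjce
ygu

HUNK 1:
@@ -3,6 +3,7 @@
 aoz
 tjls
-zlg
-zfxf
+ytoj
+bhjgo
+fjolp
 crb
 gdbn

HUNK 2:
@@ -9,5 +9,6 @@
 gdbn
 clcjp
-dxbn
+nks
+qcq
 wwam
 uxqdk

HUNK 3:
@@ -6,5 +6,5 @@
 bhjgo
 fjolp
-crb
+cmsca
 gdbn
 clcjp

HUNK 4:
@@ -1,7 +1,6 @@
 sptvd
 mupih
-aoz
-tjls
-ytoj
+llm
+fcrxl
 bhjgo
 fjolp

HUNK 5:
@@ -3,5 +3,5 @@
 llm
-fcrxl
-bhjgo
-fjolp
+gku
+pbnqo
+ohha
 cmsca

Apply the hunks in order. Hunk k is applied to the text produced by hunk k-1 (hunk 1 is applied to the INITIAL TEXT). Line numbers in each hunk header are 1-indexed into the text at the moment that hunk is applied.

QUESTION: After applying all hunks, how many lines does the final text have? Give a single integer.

Hunk 1: at line 3 remove [zlg,zfxf] add [ytoj,bhjgo,fjolp] -> 15 lines: sptvd mupih aoz tjls ytoj bhjgo fjolp crb gdbn clcjp dxbn wwam uxqdk ixjce ygu
Hunk 2: at line 9 remove [dxbn] add [nks,qcq] -> 16 lines: sptvd mupih aoz tjls ytoj bhjgo fjolp crb gdbn clcjp nks qcq wwam uxqdk ixjce ygu
Hunk 3: at line 6 remove [crb] add [cmsca] -> 16 lines: sptvd mupih aoz tjls ytoj bhjgo fjolp cmsca gdbn clcjp nks qcq wwam uxqdk ixjce ygu
Hunk 4: at line 1 remove [aoz,tjls,ytoj] add [llm,fcrxl] -> 15 lines: sptvd mupih llm fcrxl bhjgo fjolp cmsca gdbn clcjp nks qcq wwam uxqdk ixjce ygu
Hunk 5: at line 3 remove [fcrxl,bhjgo,fjolp] add [gku,pbnqo,ohha] -> 15 lines: sptvd mupih llm gku pbnqo ohha cmsca gdbn clcjp nks qcq wwam uxqdk ixjce ygu
Final line count: 15

Answer: 15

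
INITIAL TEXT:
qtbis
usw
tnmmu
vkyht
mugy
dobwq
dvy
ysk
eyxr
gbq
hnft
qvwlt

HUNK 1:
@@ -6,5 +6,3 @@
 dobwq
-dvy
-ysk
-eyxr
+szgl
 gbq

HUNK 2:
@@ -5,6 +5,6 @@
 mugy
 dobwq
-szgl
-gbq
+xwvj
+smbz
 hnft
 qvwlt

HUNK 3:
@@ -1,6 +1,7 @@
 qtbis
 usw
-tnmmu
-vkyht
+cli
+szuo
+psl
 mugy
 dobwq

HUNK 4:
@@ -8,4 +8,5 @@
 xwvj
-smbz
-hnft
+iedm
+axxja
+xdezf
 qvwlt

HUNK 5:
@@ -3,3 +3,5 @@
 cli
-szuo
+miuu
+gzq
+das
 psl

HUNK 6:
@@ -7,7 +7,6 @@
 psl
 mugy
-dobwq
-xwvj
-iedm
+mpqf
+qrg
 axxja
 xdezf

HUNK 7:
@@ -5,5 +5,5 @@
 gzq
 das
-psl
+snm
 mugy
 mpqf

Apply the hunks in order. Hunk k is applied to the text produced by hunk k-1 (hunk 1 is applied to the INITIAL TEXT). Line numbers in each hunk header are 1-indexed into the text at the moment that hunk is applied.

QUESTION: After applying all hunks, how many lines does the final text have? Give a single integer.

Answer: 13

Derivation:
Hunk 1: at line 6 remove [dvy,ysk,eyxr] add [szgl] -> 10 lines: qtbis usw tnmmu vkyht mugy dobwq szgl gbq hnft qvwlt
Hunk 2: at line 5 remove [szgl,gbq] add [xwvj,smbz] -> 10 lines: qtbis usw tnmmu vkyht mugy dobwq xwvj smbz hnft qvwlt
Hunk 3: at line 1 remove [tnmmu,vkyht] add [cli,szuo,psl] -> 11 lines: qtbis usw cli szuo psl mugy dobwq xwvj smbz hnft qvwlt
Hunk 4: at line 8 remove [smbz,hnft] add [iedm,axxja,xdezf] -> 12 lines: qtbis usw cli szuo psl mugy dobwq xwvj iedm axxja xdezf qvwlt
Hunk 5: at line 3 remove [szuo] add [miuu,gzq,das] -> 14 lines: qtbis usw cli miuu gzq das psl mugy dobwq xwvj iedm axxja xdezf qvwlt
Hunk 6: at line 7 remove [dobwq,xwvj,iedm] add [mpqf,qrg] -> 13 lines: qtbis usw cli miuu gzq das psl mugy mpqf qrg axxja xdezf qvwlt
Hunk 7: at line 5 remove [psl] add [snm] -> 13 lines: qtbis usw cli miuu gzq das snm mugy mpqf qrg axxja xdezf qvwlt
Final line count: 13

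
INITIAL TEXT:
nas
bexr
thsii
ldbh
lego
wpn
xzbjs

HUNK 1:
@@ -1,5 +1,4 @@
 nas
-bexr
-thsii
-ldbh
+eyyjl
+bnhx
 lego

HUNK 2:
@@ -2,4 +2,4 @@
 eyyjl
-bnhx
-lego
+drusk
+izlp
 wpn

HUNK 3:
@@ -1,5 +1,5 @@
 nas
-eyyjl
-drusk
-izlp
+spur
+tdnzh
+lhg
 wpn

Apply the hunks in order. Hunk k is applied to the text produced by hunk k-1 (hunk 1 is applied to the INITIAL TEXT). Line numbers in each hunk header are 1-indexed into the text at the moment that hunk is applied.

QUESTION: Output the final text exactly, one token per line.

Hunk 1: at line 1 remove [bexr,thsii,ldbh] add [eyyjl,bnhx] -> 6 lines: nas eyyjl bnhx lego wpn xzbjs
Hunk 2: at line 2 remove [bnhx,lego] add [drusk,izlp] -> 6 lines: nas eyyjl drusk izlp wpn xzbjs
Hunk 3: at line 1 remove [eyyjl,drusk,izlp] add [spur,tdnzh,lhg] -> 6 lines: nas spur tdnzh lhg wpn xzbjs

Answer: nas
spur
tdnzh
lhg
wpn
xzbjs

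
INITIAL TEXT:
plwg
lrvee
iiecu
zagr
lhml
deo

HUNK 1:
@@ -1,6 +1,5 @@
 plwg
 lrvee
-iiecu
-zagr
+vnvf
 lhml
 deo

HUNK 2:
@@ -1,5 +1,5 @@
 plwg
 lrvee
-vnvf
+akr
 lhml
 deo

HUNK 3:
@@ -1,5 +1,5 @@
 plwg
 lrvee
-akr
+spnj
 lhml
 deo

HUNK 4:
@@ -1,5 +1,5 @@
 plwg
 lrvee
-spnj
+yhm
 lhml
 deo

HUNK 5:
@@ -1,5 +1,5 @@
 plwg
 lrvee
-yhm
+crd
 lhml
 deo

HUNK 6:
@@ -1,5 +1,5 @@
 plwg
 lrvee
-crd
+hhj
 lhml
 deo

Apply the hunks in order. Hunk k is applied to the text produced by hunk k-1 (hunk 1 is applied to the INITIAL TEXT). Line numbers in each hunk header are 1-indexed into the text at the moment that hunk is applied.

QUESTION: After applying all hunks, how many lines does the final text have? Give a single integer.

Answer: 5

Derivation:
Hunk 1: at line 1 remove [iiecu,zagr] add [vnvf] -> 5 lines: plwg lrvee vnvf lhml deo
Hunk 2: at line 1 remove [vnvf] add [akr] -> 5 lines: plwg lrvee akr lhml deo
Hunk 3: at line 1 remove [akr] add [spnj] -> 5 lines: plwg lrvee spnj lhml deo
Hunk 4: at line 1 remove [spnj] add [yhm] -> 5 lines: plwg lrvee yhm lhml deo
Hunk 5: at line 1 remove [yhm] add [crd] -> 5 lines: plwg lrvee crd lhml deo
Hunk 6: at line 1 remove [crd] add [hhj] -> 5 lines: plwg lrvee hhj lhml deo
Final line count: 5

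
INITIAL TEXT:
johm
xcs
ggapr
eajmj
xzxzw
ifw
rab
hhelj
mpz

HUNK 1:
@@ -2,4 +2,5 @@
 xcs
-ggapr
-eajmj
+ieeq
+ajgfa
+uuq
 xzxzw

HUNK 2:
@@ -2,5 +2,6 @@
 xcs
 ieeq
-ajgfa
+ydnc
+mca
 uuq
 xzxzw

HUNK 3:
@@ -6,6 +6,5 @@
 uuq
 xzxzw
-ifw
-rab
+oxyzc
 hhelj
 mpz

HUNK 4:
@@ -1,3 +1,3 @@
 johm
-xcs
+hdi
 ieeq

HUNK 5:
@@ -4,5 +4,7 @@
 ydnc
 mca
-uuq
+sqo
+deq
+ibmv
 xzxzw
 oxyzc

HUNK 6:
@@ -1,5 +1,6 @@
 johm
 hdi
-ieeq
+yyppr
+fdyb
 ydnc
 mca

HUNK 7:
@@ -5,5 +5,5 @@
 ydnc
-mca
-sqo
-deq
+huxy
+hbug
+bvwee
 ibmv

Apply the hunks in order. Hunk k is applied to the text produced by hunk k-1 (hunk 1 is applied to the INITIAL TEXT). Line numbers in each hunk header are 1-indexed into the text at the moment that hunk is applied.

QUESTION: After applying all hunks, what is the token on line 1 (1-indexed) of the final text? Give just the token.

Hunk 1: at line 2 remove [ggapr,eajmj] add [ieeq,ajgfa,uuq] -> 10 lines: johm xcs ieeq ajgfa uuq xzxzw ifw rab hhelj mpz
Hunk 2: at line 2 remove [ajgfa] add [ydnc,mca] -> 11 lines: johm xcs ieeq ydnc mca uuq xzxzw ifw rab hhelj mpz
Hunk 3: at line 6 remove [ifw,rab] add [oxyzc] -> 10 lines: johm xcs ieeq ydnc mca uuq xzxzw oxyzc hhelj mpz
Hunk 4: at line 1 remove [xcs] add [hdi] -> 10 lines: johm hdi ieeq ydnc mca uuq xzxzw oxyzc hhelj mpz
Hunk 5: at line 4 remove [uuq] add [sqo,deq,ibmv] -> 12 lines: johm hdi ieeq ydnc mca sqo deq ibmv xzxzw oxyzc hhelj mpz
Hunk 6: at line 1 remove [ieeq] add [yyppr,fdyb] -> 13 lines: johm hdi yyppr fdyb ydnc mca sqo deq ibmv xzxzw oxyzc hhelj mpz
Hunk 7: at line 5 remove [mca,sqo,deq] add [huxy,hbug,bvwee] -> 13 lines: johm hdi yyppr fdyb ydnc huxy hbug bvwee ibmv xzxzw oxyzc hhelj mpz
Final line 1: johm

Answer: johm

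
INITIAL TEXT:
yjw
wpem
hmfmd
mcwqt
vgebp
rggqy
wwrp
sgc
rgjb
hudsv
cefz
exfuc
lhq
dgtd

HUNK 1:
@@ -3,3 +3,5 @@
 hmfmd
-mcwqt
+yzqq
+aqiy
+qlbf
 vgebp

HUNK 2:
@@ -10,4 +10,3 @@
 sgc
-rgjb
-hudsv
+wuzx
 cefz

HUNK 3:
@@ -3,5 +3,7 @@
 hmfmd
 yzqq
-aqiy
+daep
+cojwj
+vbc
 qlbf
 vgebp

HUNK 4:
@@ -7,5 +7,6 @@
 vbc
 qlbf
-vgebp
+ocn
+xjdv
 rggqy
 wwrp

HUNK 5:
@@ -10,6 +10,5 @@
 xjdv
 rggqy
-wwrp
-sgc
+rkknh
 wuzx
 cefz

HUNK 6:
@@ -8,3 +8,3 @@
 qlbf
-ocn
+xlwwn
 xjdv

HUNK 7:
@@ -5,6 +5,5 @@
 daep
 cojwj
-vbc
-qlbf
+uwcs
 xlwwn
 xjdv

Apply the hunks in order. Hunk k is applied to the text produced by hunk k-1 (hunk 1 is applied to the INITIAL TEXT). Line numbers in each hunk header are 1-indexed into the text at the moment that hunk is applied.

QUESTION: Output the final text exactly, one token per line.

Answer: yjw
wpem
hmfmd
yzqq
daep
cojwj
uwcs
xlwwn
xjdv
rggqy
rkknh
wuzx
cefz
exfuc
lhq
dgtd

Derivation:
Hunk 1: at line 3 remove [mcwqt] add [yzqq,aqiy,qlbf] -> 16 lines: yjw wpem hmfmd yzqq aqiy qlbf vgebp rggqy wwrp sgc rgjb hudsv cefz exfuc lhq dgtd
Hunk 2: at line 10 remove [rgjb,hudsv] add [wuzx] -> 15 lines: yjw wpem hmfmd yzqq aqiy qlbf vgebp rggqy wwrp sgc wuzx cefz exfuc lhq dgtd
Hunk 3: at line 3 remove [aqiy] add [daep,cojwj,vbc] -> 17 lines: yjw wpem hmfmd yzqq daep cojwj vbc qlbf vgebp rggqy wwrp sgc wuzx cefz exfuc lhq dgtd
Hunk 4: at line 7 remove [vgebp] add [ocn,xjdv] -> 18 lines: yjw wpem hmfmd yzqq daep cojwj vbc qlbf ocn xjdv rggqy wwrp sgc wuzx cefz exfuc lhq dgtd
Hunk 5: at line 10 remove [wwrp,sgc] add [rkknh] -> 17 lines: yjw wpem hmfmd yzqq daep cojwj vbc qlbf ocn xjdv rggqy rkknh wuzx cefz exfuc lhq dgtd
Hunk 6: at line 8 remove [ocn] add [xlwwn] -> 17 lines: yjw wpem hmfmd yzqq daep cojwj vbc qlbf xlwwn xjdv rggqy rkknh wuzx cefz exfuc lhq dgtd
Hunk 7: at line 5 remove [vbc,qlbf] add [uwcs] -> 16 lines: yjw wpem hmfmd yzqq daep cojwj uwcs xlwwn xjdv rggqy rkknh wuzx cefz exfuc lhq dgtd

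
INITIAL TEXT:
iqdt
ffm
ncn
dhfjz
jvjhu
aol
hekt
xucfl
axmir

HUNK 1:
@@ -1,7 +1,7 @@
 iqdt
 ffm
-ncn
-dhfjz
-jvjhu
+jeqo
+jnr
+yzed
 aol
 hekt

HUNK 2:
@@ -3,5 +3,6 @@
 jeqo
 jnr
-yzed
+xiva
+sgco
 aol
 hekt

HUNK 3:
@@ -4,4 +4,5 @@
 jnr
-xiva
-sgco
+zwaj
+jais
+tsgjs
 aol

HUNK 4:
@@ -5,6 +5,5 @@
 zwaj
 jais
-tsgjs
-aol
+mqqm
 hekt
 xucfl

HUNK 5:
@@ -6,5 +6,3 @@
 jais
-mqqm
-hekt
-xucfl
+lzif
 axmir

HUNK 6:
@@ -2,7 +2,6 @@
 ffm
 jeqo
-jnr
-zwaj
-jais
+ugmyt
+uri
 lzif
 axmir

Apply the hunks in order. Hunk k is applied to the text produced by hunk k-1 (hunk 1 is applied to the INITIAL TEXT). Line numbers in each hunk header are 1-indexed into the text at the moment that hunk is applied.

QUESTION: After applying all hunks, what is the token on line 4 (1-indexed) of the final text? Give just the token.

Answer: ugmyt

Derivation:
Hunk 1: at line 1 remove [ncn,dhfjz,jvjhu] add [jeqo,jnr,yzed] -> 9 lines: iqdt ffm jeqo jnr yzed aol hekt xucfl axmir
Hunk 2: at line 3 remove [yzed] add [xiva,sgco] -> 10 lines: iqdt ffm jeqo jnr xiva sgco aol hekt xucfl axmir
Hunk 3: at line 4 remove [xiva,sgco] add [zwaj,jais,tsgjs] -> 11 lines: iqdt ffm jeqo jnr zwaj jais tsgjs aol hekt xucfl axmir
Hunk 4: at line 5 remove [tsgjs,aol] add [mqqm] -> 10 lines: iqdt ffm jeqo jnr zwaj jais mqqm hekt xucfl axmir
Hunk 5: at line 6 remove [mqqm,hekt,xucfl] add [lzif] -> 8 lines: iqdt ffm jeqo jnr zwaj jais lzif axmir
Hunk 6: at line 2 remove [jnr,zwaj,jais] add [ugmyt,uri] -> 7 lines: iqdt ffm jeqo ugmyt uri lzif axmir
Final line 4: ugmyt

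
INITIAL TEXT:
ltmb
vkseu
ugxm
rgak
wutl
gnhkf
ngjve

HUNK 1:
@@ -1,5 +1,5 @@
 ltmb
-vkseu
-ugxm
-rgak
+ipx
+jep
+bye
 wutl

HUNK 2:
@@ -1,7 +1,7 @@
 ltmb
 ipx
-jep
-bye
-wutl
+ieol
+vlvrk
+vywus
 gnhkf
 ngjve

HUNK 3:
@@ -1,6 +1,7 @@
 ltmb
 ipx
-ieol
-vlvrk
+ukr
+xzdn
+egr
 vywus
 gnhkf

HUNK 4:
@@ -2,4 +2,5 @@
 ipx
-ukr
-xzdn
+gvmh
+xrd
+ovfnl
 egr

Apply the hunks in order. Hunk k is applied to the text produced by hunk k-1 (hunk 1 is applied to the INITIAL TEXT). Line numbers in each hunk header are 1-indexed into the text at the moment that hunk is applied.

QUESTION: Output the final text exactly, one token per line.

Hunk 1: at line 1 remove [vkseu,ugxm,rgak] add [ipx,jep,bye] -> 7 lines: ltmb ipx jep bye wutl gnhkf ngjve
Hunk 2: at line 1 remove [jep,bye,wutl] add [ieol,vlvrk,vywus] -> 7 lines: ltmb ipx ieol vlvrk vywus gnhkf ngjve
Hunk 3: at line 1 remove [ieol,vlvrk] add [ukr,xzdn,egr] -> 8 lines: ltmb ipx ukr xzdn egr vywus gnhkf ngjve
Hunk 4: at line 2 remove [ukr,xzdn] add [gvmh,xrd,ovfnl] -> 9 lines: ltmb ipx gvmh xrd ovfnl egr vywus gnhkf ngjve

Answer: ltmb
ipx
gvmh
xrd
ovfnl
egr
vywus
gnhkf
ngjve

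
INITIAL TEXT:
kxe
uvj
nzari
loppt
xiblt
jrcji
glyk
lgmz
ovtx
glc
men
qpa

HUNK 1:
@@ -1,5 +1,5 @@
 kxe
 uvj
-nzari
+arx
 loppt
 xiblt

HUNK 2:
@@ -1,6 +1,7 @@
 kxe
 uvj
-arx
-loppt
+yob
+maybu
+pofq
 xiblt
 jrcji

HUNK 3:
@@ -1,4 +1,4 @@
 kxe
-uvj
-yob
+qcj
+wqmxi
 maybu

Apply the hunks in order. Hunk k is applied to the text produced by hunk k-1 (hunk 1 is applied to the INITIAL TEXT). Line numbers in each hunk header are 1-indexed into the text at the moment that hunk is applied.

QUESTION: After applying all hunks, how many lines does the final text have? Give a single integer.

Hunk 1: at line 1 remove [nzari] add [arx] -> 12 lines: kxe uvj arx loppt xiblt jrcji glyk lgmz ovtx glc men qpa
Hunk 2: at line 1 remove [arx,loppt] add [yob,maybu,pofq] -> 13 lines: kxe uvj yob maybu pofq xiblt jrcji glyk lgmz ovtx glc men qpa
Hunk 3: at line 1 remove [uvj,yob] add [qcj,wqmxi] -> 13 lines: kxe qcj wqmxi maybu pofq xiblt jrcji glyk lgmz ovtx glc men qpa
Final line count: 13

Answer: 13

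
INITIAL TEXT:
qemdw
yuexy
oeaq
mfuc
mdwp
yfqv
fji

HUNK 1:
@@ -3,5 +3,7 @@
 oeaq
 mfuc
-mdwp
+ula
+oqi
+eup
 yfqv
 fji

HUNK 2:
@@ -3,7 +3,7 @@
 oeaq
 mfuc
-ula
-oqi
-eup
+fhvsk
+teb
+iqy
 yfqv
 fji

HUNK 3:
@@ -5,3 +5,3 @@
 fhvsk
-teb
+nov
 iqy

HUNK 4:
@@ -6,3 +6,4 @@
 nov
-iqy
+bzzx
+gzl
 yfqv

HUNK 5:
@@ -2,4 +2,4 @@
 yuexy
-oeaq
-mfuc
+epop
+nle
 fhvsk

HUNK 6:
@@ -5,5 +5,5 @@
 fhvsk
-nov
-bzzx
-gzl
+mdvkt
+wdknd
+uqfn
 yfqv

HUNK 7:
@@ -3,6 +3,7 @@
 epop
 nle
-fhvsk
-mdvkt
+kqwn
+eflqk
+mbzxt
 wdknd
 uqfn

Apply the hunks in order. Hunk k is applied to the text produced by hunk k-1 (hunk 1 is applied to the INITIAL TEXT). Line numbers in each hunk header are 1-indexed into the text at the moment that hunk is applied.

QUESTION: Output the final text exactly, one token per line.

Answer: qemdw
yuexy
epop
nle
kqwn
eflqk
mbzxt
wdknd
uqfn
yfqv
fji

Derivation:
Hunk 1: at line 3 remove [mdwp] add [ula,oqi,eup] -> 9 lines: qemdw yuexy oeaq mfuc ula oqi eup yfqv fji
Hunk 2: at line 3 remove [ula,oqi,eup] add [fhvsk,teb,iqy] -> 9 lines: qemdw yuexy oeaq mfuc fhvsk teb iqy yfqv fji
Hunk 3: at line 5 remove [teb] add [nov] -> 9 lines: qemdw yuexy oeaq mfuc fhvsk nov iqy yfqv fji
Hunk 4: at line 6 remove [iqy] add [bzzx,gzl] -> 10 lines: qemdw yuexy oeaq mfuc fhvsk nov bzzx gzl yfqv fji
Hunk 5: at line 2 remove [oeaq,mfuc] add [epop,nle] -> 10 lines: qemdw yuexy epop nle fhvsk nov bzzx gzl yfqv fji
Hunk 6: at line 5 remove [nov,bzzx,gzl] add [mdvkt,wdknd,uqfn] -> 10 lines: qemdw yuexy epop nle fhvsk mdvkt wdknd uqfn yfqv fji
Hunk 7: at line 3 remove [fhvsk,mdvkt] add [kqwn,eflqk,mbzxt] -> 11 lines: qemdw yuexy epop nle kqwn eflqk mbzxt wdknd uqfn yfqv fji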